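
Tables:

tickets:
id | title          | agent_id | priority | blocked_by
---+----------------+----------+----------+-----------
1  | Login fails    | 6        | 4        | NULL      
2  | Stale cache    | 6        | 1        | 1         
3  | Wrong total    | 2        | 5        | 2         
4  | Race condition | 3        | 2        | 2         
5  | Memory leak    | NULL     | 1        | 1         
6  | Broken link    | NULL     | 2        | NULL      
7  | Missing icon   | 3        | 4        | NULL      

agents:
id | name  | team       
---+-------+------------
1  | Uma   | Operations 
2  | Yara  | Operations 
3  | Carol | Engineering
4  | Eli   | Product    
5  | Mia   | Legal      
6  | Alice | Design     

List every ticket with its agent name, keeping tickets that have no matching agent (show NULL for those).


LEFT JOIN keeps every row from tickets (the left table); where agent_id has no match in agents, the agent columns become NULL. Walk through each ticket:
  - ticket 1 (Login fails): agent_id=6 -> matches Alice
  - ticket 2 (Stale cache): agent_id=6 -> matches Alice
  - ticket 3 (Wrong total): agent_id=2 -> matches Yara
  - ticket 4 (Race condition): agent_id=3 -> matches Carol
  - ticket 5 (Memory leak): agent_id=NULL, no match -> kept with NULL
  - ticket 6 (Broken link): agent_id=NULL, no match -> kept with NULL
  - ticket 7 (Missing icon): agent_id=3 -> matches Carol
All 7 rows appear; 2 have NULL agent.

SQL:
SELECT a.title, b.name AS agent
FROM tickets a
LEFT JOIN agents b ON a.agent_id = b.id

Result:
title          | agent
---------------+------
Login fails    | Alice
Stale cache    | Alice
Wrong total    | Yara 
Race condition | Carol
Memory leak    | NULL 
Broken link    | NULL 
Missing icon   | Carol


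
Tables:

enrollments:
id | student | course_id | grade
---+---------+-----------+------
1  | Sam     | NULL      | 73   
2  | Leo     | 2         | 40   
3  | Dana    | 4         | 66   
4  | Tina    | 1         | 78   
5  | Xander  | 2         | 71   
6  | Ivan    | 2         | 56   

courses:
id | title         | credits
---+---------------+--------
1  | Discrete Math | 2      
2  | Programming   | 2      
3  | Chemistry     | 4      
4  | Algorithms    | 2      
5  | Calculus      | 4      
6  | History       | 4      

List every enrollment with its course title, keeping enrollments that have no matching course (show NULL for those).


LEFT JOIN keeps every row from enrollments (the left table); where course_id has no match in courses, the course columns become NULL. Walk through each enrollment:
  - enrollment 1 (Sam): course_id=NULL, no match -> kept with NULL
  - enrollment 2 (Leo): course_id=2 -> matches Programming
  - enrollment 3 (Dana): course_id=4 -> matches Algorithms
  - enrollment 4 (Tina): course_id=1 -> matches Discrete Math
  - enrollment 5 (Xander): course_id=2 -> matches Programming
  - enrollment 6 (Ivan): course_id=2 -> matches Programming
All 6 rows appear; 1 has NULL course.

SQL:
SELECT a.student, b.title AS course
FROM enrollments a
LEFT JOIN courses b ON a.course_id = b.id

Result:
student | course       
--------+--------------
Sam     | NULL         
Leo     | Programming  
Dana    | Algorithms   
Tina    | Discrete Math
Xander  | Programming  
Ivan    | Programming  


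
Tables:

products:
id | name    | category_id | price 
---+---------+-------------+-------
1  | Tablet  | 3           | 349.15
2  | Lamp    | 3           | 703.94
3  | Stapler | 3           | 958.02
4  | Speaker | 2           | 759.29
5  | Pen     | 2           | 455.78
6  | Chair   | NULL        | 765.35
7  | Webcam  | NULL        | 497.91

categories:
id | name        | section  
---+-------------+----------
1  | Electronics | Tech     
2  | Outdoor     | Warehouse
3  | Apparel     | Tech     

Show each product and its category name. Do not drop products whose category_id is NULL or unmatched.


LEFT JOIN keeps every row from products (the left table); where category_id has no match in categories, the category columns become NULL. Walk through each product:
  - product 1 (Tablet): category_id=3 -> matches Apparel
  - product 2 (Lamp): category_id=3 -> matches Apparel
  - product 3 (Stapler): category_id=3 -> matches Apparel
  - product 4 (Speaker): category_id=2 -> matches Outdoor
  - product 5 (Pen): category_id=2 -> matches Outdoor
  - product 6 (Chair): category_id=NULL, no match -> kept with NULL
  - product 7 (Webcam): category_id=NULL, no match -> kept with NULL
All 7 rows appear; 2 have NULL category.

SQL:
SELECT a.name, b.name AS category
FROM products a
LEFT JOIN categories b ON a.category_id = b.id

Result:
name    | category
--------+---------
Tablet  | Apparel 
Lamp    | Apparel 
Stapler | Apparel 
Speaker | Outdoor 
Pen     | Outdoor 
Chair   | NULL    
Webcam  | NULL    


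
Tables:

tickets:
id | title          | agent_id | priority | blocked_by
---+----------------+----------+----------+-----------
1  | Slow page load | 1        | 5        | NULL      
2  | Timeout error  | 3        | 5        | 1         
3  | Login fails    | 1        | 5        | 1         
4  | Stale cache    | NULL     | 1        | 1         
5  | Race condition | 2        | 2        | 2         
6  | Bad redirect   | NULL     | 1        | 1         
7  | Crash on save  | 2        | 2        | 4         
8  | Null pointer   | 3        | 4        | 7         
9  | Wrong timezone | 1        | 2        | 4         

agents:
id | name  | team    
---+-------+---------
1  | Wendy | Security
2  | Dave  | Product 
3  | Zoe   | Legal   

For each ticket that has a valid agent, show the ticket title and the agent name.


INNER JOIN keeps only tickets rows whose agent_id matches an id in agents. Walk through each ticket:
  - ticket 1 (Slow page load): agent_id=1 -> matches Wendy
  - ticket 2 (Timeout error): agent_id=3 -> matches Zoe
  - ticket 3 (Login fails): agent_id=1 -> matches Wendy
  - ticket 4 (Stale cache): agent_id=NULL, no match -> dropped
  - ticket 5 (Race condition): agent_id=2 -> matches Dave
  - ticket 6 (Bad redirect): agent_id=NULL, no match -> dropped
  - ticket 7 (Crash on save): agent_id=2 -> matches Dave
  - ticket 8 (Null pointer): agent_id=3 -> matches Zoe
  - ticket 9 (Wrong timezone): agent_id=1 -> matches Wendy
So 2 of 9 rows are dropped.

SQL:
SELECT a.title, b.name AS agent
FROM tickets a
INNER JOIN agents b ON a.agent_id = b.id

Result:
title          | agent
---------------+------
Slow page load | Wendy
Timeout error  | Zoe  
Login fails    | Wendy
Race condition | Dave 
Crash on save  | Dave 
Null pointer   | Zoe  
Wrong timezone | Wendy


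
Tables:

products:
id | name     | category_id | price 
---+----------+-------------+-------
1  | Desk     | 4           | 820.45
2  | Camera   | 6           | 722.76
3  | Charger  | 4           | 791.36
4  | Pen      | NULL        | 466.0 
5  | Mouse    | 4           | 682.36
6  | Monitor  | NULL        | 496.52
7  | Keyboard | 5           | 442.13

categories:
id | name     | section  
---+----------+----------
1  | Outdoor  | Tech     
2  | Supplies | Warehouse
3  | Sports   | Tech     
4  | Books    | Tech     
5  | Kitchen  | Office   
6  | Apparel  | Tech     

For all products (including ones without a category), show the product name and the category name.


LEFT JOIN keeps every row from products (the left table); where category_id has no match in categories, the category columns become NULL. Walk through each product:
  - product 1 (Desk): category_id=4 -> matches Books
  - product 2 (Camera): category_id=6 -> matches Apparel
  - product 3 (Charger): category_id=4 -> matches Books
  - product 4 (Pen): category_id=NULL, no match -> kept with NULL
  - product 5 (Mouse): category_id=4 -> matches Books
  - product 6 (Monitor): category_id=NULL, no match -> kept with NULL
  - product 7 (Keyboard): category_id=5 -> matches Kitchen
All 7 rows appear; 2 have NULL category.

SQL:
SELECT a.name, b.name AS category
FROM products a
LEFT JOIN categories b ON a.category_id = b.id

Result:
name     | category
---------+---------
Desk     | Books   
Camera   | Apparel 
Charger  | Books   
Pen      | NULL    
Mouse    | Books   
Monitor  | NULL    
Keyboard | Kitchen 


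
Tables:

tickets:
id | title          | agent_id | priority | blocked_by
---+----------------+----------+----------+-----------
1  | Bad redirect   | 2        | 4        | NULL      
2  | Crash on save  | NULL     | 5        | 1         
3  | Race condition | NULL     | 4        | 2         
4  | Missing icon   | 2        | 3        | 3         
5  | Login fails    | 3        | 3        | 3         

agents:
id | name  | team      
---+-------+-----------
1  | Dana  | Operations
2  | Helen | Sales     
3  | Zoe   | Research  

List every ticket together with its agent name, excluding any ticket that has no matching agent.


INNER JOIN keeps only tickets rows whose agent_id matches an id in agents. Walk through each ticket:
  - ticket 1 (Bad redirect): agent_id=2 -> matches Helen
  - ticket 2 (Crash on save): agent_id=NULL, no match -> dropped
  - ticket 3 (Race condition): agent_id=NULL, no match -> dropped
  - ticket 4 (Missing icon): agent_id=2 -> matches Helen
  - ticket 5 (Login fails): agent_id=3 -> matches Zoe
So 2 of 5 rows are dropped.

SQL:
SELECT a.title, b.name AS agent
FROM tickets a
INNER JOIN agents b ON a.agent_id = b.id

Result:
title        | agent
-------------+------
Bad redirect | Helen
Missing icon | Helen
Login fails  | Zoe  


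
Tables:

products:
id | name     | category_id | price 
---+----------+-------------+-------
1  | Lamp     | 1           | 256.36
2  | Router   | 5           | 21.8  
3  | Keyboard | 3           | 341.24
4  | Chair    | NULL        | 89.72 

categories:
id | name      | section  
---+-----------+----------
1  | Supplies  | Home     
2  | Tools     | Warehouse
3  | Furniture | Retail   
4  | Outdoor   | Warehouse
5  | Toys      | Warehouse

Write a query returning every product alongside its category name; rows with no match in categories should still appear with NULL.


LEFT JOIN keeps every row from products (the left table); where category_id has no match in categories, the category columns become NULL. Walk through each product:
  - product 1 (Lamp): category_id=1 -> matches Supplies
  - product 2 (Router): category_id=5 -> matches Toys
  - product 3 (Keyboard): category_id=3 -> matches Furniture
  - product 4 (Chair): category_id=NULL, no match -> kept with NULL
All 4 rows appear; 1 has NULL category.

SQL:
SELECT a.name, b.name AS category
FROM products a
LEFT JOIN categories b ON a.category_id = b.id

Result:
name     | category 
---------+----------
Lamp     | Supplies 
Router   | Toys     
Keyboard | Furniture
Chair    | NULL     


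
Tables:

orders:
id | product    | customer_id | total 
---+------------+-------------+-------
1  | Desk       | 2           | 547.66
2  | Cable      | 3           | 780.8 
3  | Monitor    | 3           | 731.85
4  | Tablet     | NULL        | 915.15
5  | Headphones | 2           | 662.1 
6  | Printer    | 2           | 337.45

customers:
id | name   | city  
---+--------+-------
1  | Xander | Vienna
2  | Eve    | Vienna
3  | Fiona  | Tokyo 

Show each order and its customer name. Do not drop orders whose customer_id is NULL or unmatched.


LEFT JOIN keeps every row from orders (the left table); where customer_id has no match in customers, the customer columns become NULL. Walk through each order:
  - order 1 (Desk): customer_id=2 -> matches Eve
  - order 2 (Cable): customer_id=3 -> matches Fiona
  - order 3 (Monitor): customer_id=3 -> matches Fiona
  - order 4 (Tablet): customer_id=NULL, no match -> kept with NULL
  - order 5 (Headphones): customer_id=2 -> matches Eve
  - order 6 (Printer): customer_id=2 -> matches Eve
All 6 rows appear; 1 has NULL customer.

SQL:
SELECT a.product, b.name AS customer
FROM orders a
LEFT JOIN customers b ON a.customer_id = b.id

Result:
product    | customer
-----------+---------
Desk       | Eve     
Cable      | Fiona   
Monitor    | Fiona   
Tablet     | NULL    
Headphones | Eve     
Printer    | Eve     


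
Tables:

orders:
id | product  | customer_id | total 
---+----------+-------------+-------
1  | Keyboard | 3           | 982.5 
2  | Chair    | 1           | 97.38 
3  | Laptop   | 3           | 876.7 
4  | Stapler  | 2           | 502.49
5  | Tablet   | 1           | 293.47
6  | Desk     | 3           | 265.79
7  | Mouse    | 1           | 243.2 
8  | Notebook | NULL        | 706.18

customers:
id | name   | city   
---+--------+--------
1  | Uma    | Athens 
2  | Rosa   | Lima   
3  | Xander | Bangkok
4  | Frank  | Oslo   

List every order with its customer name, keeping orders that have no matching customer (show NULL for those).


LEFT JOIN keeps every row from orders (the left table); where customer_id has no match in customers, the customer columns become NULL. Walk through each order:
  - order 1 (Keyboard): customer_id=3 -> matches Xander
  - order 2 (Chair): customer_id=1 -> matches Uma
  - order 3 (Laptop): customer_id=3 -> matches Xander
  - order 4 (Stapler): customer_id=2 -> matches Rosa
  - order 5 (Tablet): customer_id=1 -> matches Uma
  - order 6 (Desk): customer_id=3 -> matches Xander
  - order 7 (Mouse): customer_id=1 -> matches Uma
  - order 8 (Notebook): customer_id=NULL, no match -> kept with NULL
All 8 rows appear; 1 has NULL customer.

SQL:
SELECT a.product, b.name AS customer
FROM orders a
LEFT JOIN customers b ON a.customer_id = b.id

Result:
product  | customer
---------+---------
Keyboard | Xander  
Chair    | Uma     
Laptop   | Xander  
Stapler  | Rosa    
Tablet   | Uma     
Desk     | Xander  
Mouse    | Uma     
Notebook | NULL    


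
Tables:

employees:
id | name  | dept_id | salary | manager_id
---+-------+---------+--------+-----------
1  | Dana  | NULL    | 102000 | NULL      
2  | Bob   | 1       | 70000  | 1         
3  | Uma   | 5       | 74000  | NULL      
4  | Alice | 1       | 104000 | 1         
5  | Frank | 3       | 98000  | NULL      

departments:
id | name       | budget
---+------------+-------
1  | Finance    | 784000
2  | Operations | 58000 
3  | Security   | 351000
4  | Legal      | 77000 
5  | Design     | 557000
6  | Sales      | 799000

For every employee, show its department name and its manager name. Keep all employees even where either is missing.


Two LEFT JOINs from the same base table employees: one to departments via dept_id, one to employees itself via manager_id. Both are LEFT so every employee is preserved.
Match against departments:
  - employee 1 (Dana): dept_id=NULL, no match -> kept with NULL
  - employee 2 (Bob): dept_id=1 -> matches Finance
  - employee 3 (Uma): dept_id=5 -> matches Design
  - employee 4 (Alice): dept_id=1 -> matches Finance
  - employee 5 (Frank): dept_id=3 -> matches Security
Match against employees (self):
  - employee 1 (Dana): manager_id=NULL -> NULL
  - employee 2 (Bob): manager_id=1 -> Dana
  - employee 3 (Uma): manager_id=NULL -> NULL
  - employee 4 (Alice): manager_id=1 -> Dana
  - employee 5 (Frank): manager_id=NULL -> NULL

SQL:
SELECT a.name, b.name AS department, c.name AS manager
FROM employees a
LEFT JOIN departments b ON a.dept_id = b.id
LEFT JOIN employees c ON a.manager_id = c.id

Result:
name  | department | manager
------+------------+--------
Dana  | NULL       | NULL   
Bob   | Finance    | Dana   
Uma   | Design     | NULL   
Alice | Finance    | Dana   
Frank | Security   | NULL   


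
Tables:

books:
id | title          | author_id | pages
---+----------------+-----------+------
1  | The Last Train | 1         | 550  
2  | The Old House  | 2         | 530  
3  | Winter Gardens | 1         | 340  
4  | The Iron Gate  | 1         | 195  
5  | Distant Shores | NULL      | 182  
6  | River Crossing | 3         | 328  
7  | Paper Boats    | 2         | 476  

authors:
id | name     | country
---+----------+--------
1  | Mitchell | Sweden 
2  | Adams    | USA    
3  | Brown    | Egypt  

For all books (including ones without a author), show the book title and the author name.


LEFT JOIN keeps every row from books (the left table); where author_id has no match in authors, the author columns become NULL. Walk through each book:
  - book 1 (The Last Train): author_id=1 -> matches Mitchell
  - book 2 (The Old House): author_id=2 -> matches Adams
  - book 3 (Winter Gardens): author_id=1 -> matches Mitchell
  - book 4 (The Iron Gate): author_id=1 -> matches Mitchell
  - book 5 (Distant Shores): author_id=NULL, no match -> kept with NULL
  - book 6 (River Crossing): author_id=3 -> matches Brown
  - book 7 (Paper Boats): author_id=2 -> matches Adams
All 7 rows appear; 1 has NULL author.

SQL:
SELECT a.title, b.name AS author
FROM books a
LEFT JOIN authors b ON a.author_id = b.id

Result:
title          | author  
---------------+---------
The Last Train | Mitchell
The Old House  | Adams   
Winter Gardens | Mitchell
The Iron Gate  | Mitchell
Distant Shores | NULL    
River Crossing | Brown   
Paper Boats    | Adams   


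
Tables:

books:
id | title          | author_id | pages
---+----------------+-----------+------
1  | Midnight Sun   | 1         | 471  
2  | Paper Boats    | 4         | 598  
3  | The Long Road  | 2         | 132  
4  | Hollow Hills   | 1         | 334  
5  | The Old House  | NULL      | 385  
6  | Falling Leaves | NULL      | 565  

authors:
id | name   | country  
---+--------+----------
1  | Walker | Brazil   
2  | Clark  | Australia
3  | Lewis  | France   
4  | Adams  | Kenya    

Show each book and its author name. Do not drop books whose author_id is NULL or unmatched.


LEFT JOIN keeps every row from books (the left table); where author_id has no match in authors, the author columns become NULL. Walk through each book:
  - book 1 (Midnight Sun): author_id=1 -> matches Walker
  - book 2 (Paper Boats): author_id=4 -> matches Adams
  - book 3 (The Long Road): author_id=2 -> matches Clark
  - book 4 (Hollow Hills): author_id=1 -> matches Walker
  - book 5 (The Old House): author_id=NULL, no match -> kept with NULL
  - book 6 (Falling Leaves): author_id=NULL, no match -> kept with NULL
All 6 rows appear; 2 have NULL author.

SQL:
SELECT a.title, b.name AS author
FROM books a
LEFT JOIN authors b ON a.author_id = b.id

Result:
title          | author
---------------+-------
Midnight Sun   | Walker
Paper Boats    | Adams 
The Long Road  | Clark 
Hollow Hills   | Walker
The Old House  | NULL  
Falling Leaves | NULL  


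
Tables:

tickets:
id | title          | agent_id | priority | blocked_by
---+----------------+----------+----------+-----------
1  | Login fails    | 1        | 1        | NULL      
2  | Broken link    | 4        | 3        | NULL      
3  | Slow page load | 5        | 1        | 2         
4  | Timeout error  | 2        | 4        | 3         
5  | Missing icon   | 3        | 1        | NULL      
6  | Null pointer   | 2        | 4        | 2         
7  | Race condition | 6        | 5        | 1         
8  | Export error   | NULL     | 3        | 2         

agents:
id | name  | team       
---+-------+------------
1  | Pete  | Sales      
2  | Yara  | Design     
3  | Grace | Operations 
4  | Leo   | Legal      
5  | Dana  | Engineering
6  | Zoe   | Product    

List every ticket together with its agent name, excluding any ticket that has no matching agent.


INNER JOIN keeps only tickets rows whose agent_id matches an id in agents. Walk through each ticket:
  - ticket 1 (Login fails): agent_id=1 -> matches Pete
  - ticket 2 (Broken link): agent_id=4 -> matches Leo
  - ticket 3 (Slow page load): agent_id=5 -> matches Dana
  - ticket 4 (Timeout error): agent_id=2 -> matches Yara
  - ticket 5 (Missing icon): agent_id=3 -> matches Grace
  - ticket 6 (Null pointer): agent_id=2 -> matches Yara
  - ticket 7 (Race condition): agent_id=6 -> matches Zoe
  - ticket 8 (Export error): agent_id=NULL, no match -> dropped
So 1 of 8 rows is dropped.

SQL:
SELECT a.title, b.name AS agent
FROM tickets a
INNER JOIN agents b ON a.agent_id = b.id

Result:
title          | agent
---------------+------
Login fails    | Pete 
Broken link    | Leo  
Slow page load | Dana 
Timeout error  | Yara 
Missing icon   | Grace
Null pointer   | Yara 
Race condition | Zoe  


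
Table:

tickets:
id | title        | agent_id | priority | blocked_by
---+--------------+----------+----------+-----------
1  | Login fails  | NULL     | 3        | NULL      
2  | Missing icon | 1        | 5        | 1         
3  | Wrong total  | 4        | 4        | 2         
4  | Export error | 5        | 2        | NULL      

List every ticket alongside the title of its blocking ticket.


This is a self-join: tickets is joined to a second copy of itself, matching each row's blocked_by to another row's id. Use LEFT JOIN so rows with blocked_by=NULL are kept.
  - ticket 1 (Login fails): blocked_by=NULL -> NULL
  - ticket 2 (Missing icon): blocked_by=1 -> Login fails
  - ticket 3 (Wrong total): blocked_by=2 -> Missing icon
  - ticket 4 (Export error): blocked_by=NULL -> NULL

SQL:
SELECT a.title AS item, b.title AS blocked_by
FROM tickets a
LEFT JOIN tickets b ON a.blocked_by = b.id

Result:
item         | blocked_by  
-------------+-------------
Login fails  | NULL        
Missing icon | Login fails 
Wrong total  | Missing icon
Export error | NULL        


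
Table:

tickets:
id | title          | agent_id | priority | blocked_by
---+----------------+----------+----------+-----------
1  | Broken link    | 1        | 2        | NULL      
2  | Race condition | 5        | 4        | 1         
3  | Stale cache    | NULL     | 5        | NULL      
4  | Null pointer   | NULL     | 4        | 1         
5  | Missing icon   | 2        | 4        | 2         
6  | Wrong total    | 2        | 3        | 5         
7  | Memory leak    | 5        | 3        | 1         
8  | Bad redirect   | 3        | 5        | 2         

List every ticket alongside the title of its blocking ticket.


This is a self-join: tickets is joined to a second copy of itself, matching each row's blocked_by to another row's id. Use LEFT JOIN so rows with blocked_by=NULL are kept.
  - ticket 1 (Broken link): blocked_by=NULL -> NULL
  - ticket 2 (Race condition): blocked_by=1 -> Broken link
  - ticket 3 (Stale cache): blocked_by=NULL -> NULL
  - ticket 4 (Null pointer): blocked_by=1 -> Broken link
  - ticket 5 (Missing icon): blocked_by=2 -> Race condition
  - ticket 6 (Wrong total): blocked_by=5 -> Missing icon
  - ticket 7 (Memory leak): blocked_by=1 -> Broken link
  - ticket 8 (Bad redirect): blocked_by=2 -> Race condition

SQL:
SELECT a.title AS item, b.title AS blocked_by
FROM tickets a
LEFT JOIN tickets b ON a.blocked_by = b.id

Result:
item           | blocked_by    
---------------+---------------
Broken link    | NULL          
Race condition | Broken link   
Stale cache    | NULL          
Null pointer   | Broken link   
Missing icon   | Race condition
Wrong total    | Missing icon  
Memory leak    | Broken link   
Bad redirect   | Race condition


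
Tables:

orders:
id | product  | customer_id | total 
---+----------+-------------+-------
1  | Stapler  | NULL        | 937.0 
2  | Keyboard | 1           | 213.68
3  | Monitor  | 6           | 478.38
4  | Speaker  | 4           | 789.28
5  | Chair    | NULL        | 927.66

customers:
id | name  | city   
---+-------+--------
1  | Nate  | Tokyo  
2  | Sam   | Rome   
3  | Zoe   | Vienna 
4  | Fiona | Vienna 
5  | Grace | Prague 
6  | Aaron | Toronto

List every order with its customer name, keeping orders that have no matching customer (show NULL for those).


LEFT JOIN keeps every row from orders (the left table); where customer_id has no match in customers, the customer columns become NULL. Walk through each order:
  - order 1 (Stapler): customer_id=NULL, no match -> kept with NULL
  - order 2 (Keyboard): customer_id=1 -> matches Nate
  - order 3 (Monitor): customer_id=6 -> matches Aaron
  - order 4 (Speaker): customer_id=4 -> matches Fiona
  - order 5 (Chair): customer_id=NULL, no match -> kept with NULL
All 5 rows appear; 2 have NULL customer.

SQL:
SELECT a.product, b.name AS customer
FROM orders a
LEFT JOIN customers b ON a.customer_id = b.id

Result:
product  | customer
---------+---------
Stapler  | NULL    
Keyboard | Nate    
Monitor  | Aaron   
Speaker  | Fiona   
Chair    | NULL    


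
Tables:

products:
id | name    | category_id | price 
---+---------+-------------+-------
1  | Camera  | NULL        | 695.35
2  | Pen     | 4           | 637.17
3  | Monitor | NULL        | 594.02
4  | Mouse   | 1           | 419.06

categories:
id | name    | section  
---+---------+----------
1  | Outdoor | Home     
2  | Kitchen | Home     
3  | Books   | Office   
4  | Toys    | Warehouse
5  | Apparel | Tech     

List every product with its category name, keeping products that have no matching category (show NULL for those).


LEFT JOIN keeps every row from products (the left table); where category_id has no match in categories, the category columns become NULL. Walk through each product:
  - product 1 (Camera): category_id=NULL, no match -> kept with NULL
  - product 2 (Pen): category_id=4 -> matches Toys
  - product 3 (Monitor): category_id=NULL, no match -> kept with NULL
  - product 4 (Mouse): category_id=1 -> matches Outdoor
All 4 rows appear; 2 have NULL category.

SQL:
SELECT a.name, b.name AS category
FROM products a
LEFT JOIN categories b ON a.category_id = b.id

Result:
name    | category
--------+---------
Camera  | NULL    
Pen     | Toys    
Monitor | NULL    
Mouse   | Outdoor 


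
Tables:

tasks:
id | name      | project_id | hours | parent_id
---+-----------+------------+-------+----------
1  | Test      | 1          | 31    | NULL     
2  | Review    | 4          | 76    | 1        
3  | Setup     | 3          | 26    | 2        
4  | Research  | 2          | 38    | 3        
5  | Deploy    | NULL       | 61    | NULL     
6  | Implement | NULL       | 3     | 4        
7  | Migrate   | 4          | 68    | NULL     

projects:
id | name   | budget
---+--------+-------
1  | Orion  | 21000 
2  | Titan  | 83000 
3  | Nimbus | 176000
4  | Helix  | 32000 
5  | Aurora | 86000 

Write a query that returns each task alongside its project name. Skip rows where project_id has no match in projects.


INNER JOIN keeps only tasks rows whose project_id matches an id in projects. Walk through each task:
  - task 1 (Test): project_id=1 -> matches Orion
  - task 2 (Review): project_id=4 -> matches Helix
  - task 3 (Setup): project_id=3 -> matches Nimbus
  - task 4 (Research): project_id=2 -> matches Titan
  - task 5 (Deploy): project_id=NULL, no match -> dropped
  - task 6 (Implement): project_id=NULL, no match -> dropped
  - task 7 (Migrate): project_id=4 -> matches Helix
So 2 of 7 rows are dropped.

SQL:
SELECT a.name, b.name AS project
FROM tasks a
INNER JOIN projects b ON a.project_id = b.id

Result:
name     | project
---------+--------
Test     | Orion  
Review   | Helix  
Setup    | Nimbus 
Research | Titan  
Migrate  | Helix  


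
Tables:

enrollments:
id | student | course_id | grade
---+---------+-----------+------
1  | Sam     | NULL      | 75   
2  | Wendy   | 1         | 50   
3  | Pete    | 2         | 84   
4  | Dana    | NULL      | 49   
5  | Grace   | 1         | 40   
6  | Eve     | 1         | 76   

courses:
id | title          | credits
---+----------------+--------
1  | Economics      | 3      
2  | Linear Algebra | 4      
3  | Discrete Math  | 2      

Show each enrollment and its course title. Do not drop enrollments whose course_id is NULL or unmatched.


LEFT JOIN keeps every row from enrollments (the left table); where course_id has no match in courses, the course columns become NULL. Walk through each enrollment:
  - enrollment 1 (Sam): course_id=NULL, no match -> kept with NULL
  - enrollment 2 (Wendy): course_id=1 -> matches Economics
  - enrollment 3 (Pete): course_id=2 -> matches Linear Algebra
  - enrollment 4 (Dana): course_id=NULL, no match -> kept with NULL
  - enrollment 5 (Grace): course_id=1 -> matches Economics
  - enrollment 6 (Eve): course_id=1 -> matches Economics
All 6 rows appear; 2 have NULL course.

SQL:
SELECT a.student, b.title AS course
FROM enrollments a
LEFT JOIN courses b ON a.course_id = b.id

Result:
student | course        
--------+---------------
Sam     | NULL          
Wendy   | Economics     
Pete    | Linear Algebra
Dana    | NULL          
Grace   | Economics     
Eve     | Economics     


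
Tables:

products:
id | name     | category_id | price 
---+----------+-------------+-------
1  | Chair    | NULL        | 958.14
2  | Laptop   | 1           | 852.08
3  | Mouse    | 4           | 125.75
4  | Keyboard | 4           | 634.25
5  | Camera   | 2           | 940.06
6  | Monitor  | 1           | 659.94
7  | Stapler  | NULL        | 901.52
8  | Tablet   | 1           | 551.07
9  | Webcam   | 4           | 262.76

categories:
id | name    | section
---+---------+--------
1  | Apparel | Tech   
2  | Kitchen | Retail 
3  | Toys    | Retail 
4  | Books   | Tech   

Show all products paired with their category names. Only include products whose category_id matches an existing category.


INNER JOIN keeps only products rows whose category_id matches an id in categories. Walk through each product:
  - product 1 (Chair): category_id=NULL, no match -> dropped
  - product 2 (Laptop): category_id=1 -> matches Apparel
  - product 3 (Mouse): category_id=4 -> matches Books
  - product 4 (Keyboard): category_id=4 -> matches Books
  - product 5 (Camera): category_id=2 -> matches Kitchen
  - product 6 (Monitor): category_id=1 -> matches Apparel
  - product 7 (Stapler): category_id=NULL, no match -> dropped
  - product 8 (Tablet): category_id=1 -> matches Apparel
  - product 9 (Webcam): category_id=4 -> matches Books
So 2 of 9 rows are dropped.

SQL:
SELECT a.name, b.name AS category
FROM products a
INNER JOIN categories b ON a.category_id = b.id

Result:
name     | category
---------+---------
Laptop   | Apparel 
Mouse    | Books   
Keyboard | Books   
Camera   | Kitchen 
Monitor  | Apparel 
Tablet   | Apparel 
Webcam   | Books   


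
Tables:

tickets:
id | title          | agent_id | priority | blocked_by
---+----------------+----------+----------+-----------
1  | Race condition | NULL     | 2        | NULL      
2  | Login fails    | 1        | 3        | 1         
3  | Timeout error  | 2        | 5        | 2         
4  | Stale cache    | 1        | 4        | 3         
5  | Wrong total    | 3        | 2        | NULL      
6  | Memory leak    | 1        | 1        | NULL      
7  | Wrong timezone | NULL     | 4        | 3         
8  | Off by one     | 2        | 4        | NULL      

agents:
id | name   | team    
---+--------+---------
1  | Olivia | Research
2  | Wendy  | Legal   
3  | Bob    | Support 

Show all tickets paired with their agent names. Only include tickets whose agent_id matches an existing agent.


INNER JOIN keeps only tickets rows whose agent_id matches an id in agents. Walk through each ticket:
  - ticket 1 (Race condition): agent_id=NULL, no match -> dropped
  - ticket 2 (Login fails): agent_id=1 -> matches Olivia
  - ticket 3 (Timeout error): agent_id=2 -> matches Wendy
  - ticket 4 (Stale cache): agent_id=1 -> matches Olivia
  - ticket 5 (Wrong total): agent_id=3 -> matches Bob
  - ticket 6 (Memory leak): agent_id=1 -> matches Olivia
  - ticket 7 (Wrong timezone): agent_id=NULL, no match -> dropped
  - ticket 8 (Off by one): agent_id=2 -> matches Wendy
So 2 of 8 rows are dropped.

SQL:
SELECT a.title, b.name AS agent
FROM tickets a
INNER JOIN agents b ON a.agent_id = b.id

Result:
title         | agent 
--------------+-------
Login fails   | Olivia
Timeout error | Wendy 
Stale cache   | Olivia
Wrong total   | Bob   
Memory leak   | Olivia
Off by one    | Wendy 


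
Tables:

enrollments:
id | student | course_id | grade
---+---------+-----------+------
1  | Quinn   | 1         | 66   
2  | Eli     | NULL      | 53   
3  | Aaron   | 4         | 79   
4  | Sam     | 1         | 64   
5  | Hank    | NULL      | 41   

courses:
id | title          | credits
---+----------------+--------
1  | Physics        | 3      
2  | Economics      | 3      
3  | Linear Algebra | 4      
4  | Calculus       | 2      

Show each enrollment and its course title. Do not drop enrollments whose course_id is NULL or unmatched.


LEFT JOIN keeps every row from enrollments (the left table); where course_id has no match in courses, the course columns become NULL. Walk through each enrollment:
  - enrollment 1 (Quinn): course_id=1 -> matches Physics
  - enrollment 2 (Eli): course_id=NULL, no match -> kept with NULL
  - enrollment 3 (Aaron): course_id=4 -> matches Calculus
  - enrollment 4 (Sam): course_id=1 -> matches Physics
  - enrollment 5 (Hank): course_id=NULL, no match -> kept with NULL
All 5 rows appear; 2 have NULL course.

SQL:
SELECT a.student, b.title AS course
FROM enrollments a
LEFT JOIN courses b ON a.course_id = b.id

Result:
student | course  
--------+---------
Quinn   | Physics 
Eli     | NULL    
Aaron   | Calculus
Sam     | Physics 
Hank    | NULL    


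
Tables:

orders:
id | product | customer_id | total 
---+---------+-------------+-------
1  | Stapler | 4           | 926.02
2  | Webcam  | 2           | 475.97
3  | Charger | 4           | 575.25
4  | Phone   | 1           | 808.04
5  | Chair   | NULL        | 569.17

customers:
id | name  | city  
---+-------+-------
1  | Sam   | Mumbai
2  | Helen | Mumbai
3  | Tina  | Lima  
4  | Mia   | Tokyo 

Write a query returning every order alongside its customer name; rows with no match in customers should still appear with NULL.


LEFT JOIN keeps every row from orders (the left table); where customer_id has no match in customers, the customer columns become NULL. Walk through each order:
  - order 1 (Stapler): customer_id=4 -> matches Mia
  - order 2 (Webcam): customer_id=2 -> matches Helen
  - order 3 (Charger): customer_id=4 -> matches Mia
  - order 4 (Phone): customer_id=1 -> matches Sam
  - order 5 (Chair): customer_id=NULL, no match -> kept with NULL
All 5 rows appear; 1 has NULL customer.

SQL:
SELECT a.product, b.name AS customer
FROM orders a
LEFT JOIN customers b ON a.customer_id = b.id

Result:
product | customer
--------+---------
Stapler | Mia     
Webcam  | Helen   
Charger | Mia     
Phone   | Sam     
Chair   | NULL    


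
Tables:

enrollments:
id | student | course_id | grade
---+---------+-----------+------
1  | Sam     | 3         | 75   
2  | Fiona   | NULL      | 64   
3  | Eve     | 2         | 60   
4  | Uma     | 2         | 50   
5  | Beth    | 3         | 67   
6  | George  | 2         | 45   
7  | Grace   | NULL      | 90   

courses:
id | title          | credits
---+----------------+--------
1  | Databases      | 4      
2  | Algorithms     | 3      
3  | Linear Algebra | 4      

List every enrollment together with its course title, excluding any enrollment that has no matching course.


INNER JOIN keeps only enrollments rows whose course_id matches an id in courses. Walk through each enrollment:
  - enrollment 1 (Sam): course_id=3 -> matches Linear Algebra
  - enrollment 2 (Fiona): course_id=NULL, no match -> dropped
  - enrollment 3 (Eve): course_id=2 -> matches Algorithms
  - enrollment 4 (Uma): course_id=2 -> matches Algorithms
  - enrollment 5 (Beth): course_id=3 -> matches Linear Algebra
  - enrollment 6 (George): course_id=2 -> matches Algorithms
  - enrollment 7 (Grace): course_id=NULL, no match -> dropped
So 2 of 7 rows are dropped.

SQL:
SELECT a.student, b.title AS course
FROM enrollments a
INNER JOIN courses b ON a.course_id = b.id

Result:
student | course        
--------+---------------
Sam     | Linear Algebra
Eve     | Algorithms    
Uma     | Algorithms    
Beth    | Linear Algebra
George  | Algorithms    


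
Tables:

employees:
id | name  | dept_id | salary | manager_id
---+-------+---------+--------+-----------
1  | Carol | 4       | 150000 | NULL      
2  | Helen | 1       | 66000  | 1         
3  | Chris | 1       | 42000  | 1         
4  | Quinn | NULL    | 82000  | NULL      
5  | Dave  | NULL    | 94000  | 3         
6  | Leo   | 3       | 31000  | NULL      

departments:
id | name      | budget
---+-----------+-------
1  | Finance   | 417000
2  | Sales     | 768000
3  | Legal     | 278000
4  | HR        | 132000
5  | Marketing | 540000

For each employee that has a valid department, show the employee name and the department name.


INNER JOIN keeps only employees rows whose dept_id matches an id in departments. Walk through each employee:
  - employee 1 (Carol): dept_id=4 -> matches HR
  - employee 2 (Helen): dept_id=1 -> matches Finance
  - employee 3 (Chris): dept_id=1 -> matches Finance
  - employee 4 (Quinn): dept_id=NULL, no match -> dropped
  - employee 5 (Dave): dept_id=NULL, no match -> dropped
  - employee 6 (Leo): dept_id=3 -> matches Legal
So 2 of 6 rows are dropped.

SQL:
SELECT a.name, b.name AS department
FROM employees a
INNER JOIN departments b ON a.dept_id = b.id

Result:
name  | department
------+-----------
Carol | HR        
Helen | Finance   
Chris | Finance   
Leo   | Legal     


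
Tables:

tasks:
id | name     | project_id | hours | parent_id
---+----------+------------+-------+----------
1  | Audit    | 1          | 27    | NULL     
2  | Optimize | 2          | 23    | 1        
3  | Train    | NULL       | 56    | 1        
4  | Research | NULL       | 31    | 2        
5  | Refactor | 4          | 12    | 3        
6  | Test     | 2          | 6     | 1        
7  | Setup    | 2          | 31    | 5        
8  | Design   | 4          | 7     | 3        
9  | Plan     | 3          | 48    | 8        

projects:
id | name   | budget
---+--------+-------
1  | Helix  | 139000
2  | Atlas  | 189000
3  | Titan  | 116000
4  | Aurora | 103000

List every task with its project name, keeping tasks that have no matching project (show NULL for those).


LEFT JOIN keeps every row from tasks (the left table); where project_id has no match in projects, the project columns become NULL. Walk through each task:
  - task 1 (Audit): project_id=1 -> matches Helix
  - task 2 (Optimize): project_id=2 -> matches Atlas
  - task 3 (Train): project_id=NULL, no match -> kept with NULL
  - task 4 (Research): project_id=NULL, no match -> kept with NULL
  - task 5 (Refactor): project_id=4 -> matches Aurora
  - task 6 (Test): project_id=2 -> matches Atlas
  - task 7 (Setup): project_id=2 -> matches Atlas
  - task 8 (Design): project_id=4 -> matches Aurora
  - task 9 (Plan): project_id=3 -> matches Titan
All 9 rows appear; 2 have NULL project.

SQL:
SELECT a.name, b.name AS project
FROM tasks a
LEFT JOIN projects b ON a.project_id = b.id

Result:
name     | project
---------+--------
Audit    | Helix  
Optimize | Atlas  
Train    | NULL   
Research | NULL   
Refactor | Aurora 
Test     | Atlas  
Setup    | Atlas  
Design   | Aurora 
Plan     | Titan  


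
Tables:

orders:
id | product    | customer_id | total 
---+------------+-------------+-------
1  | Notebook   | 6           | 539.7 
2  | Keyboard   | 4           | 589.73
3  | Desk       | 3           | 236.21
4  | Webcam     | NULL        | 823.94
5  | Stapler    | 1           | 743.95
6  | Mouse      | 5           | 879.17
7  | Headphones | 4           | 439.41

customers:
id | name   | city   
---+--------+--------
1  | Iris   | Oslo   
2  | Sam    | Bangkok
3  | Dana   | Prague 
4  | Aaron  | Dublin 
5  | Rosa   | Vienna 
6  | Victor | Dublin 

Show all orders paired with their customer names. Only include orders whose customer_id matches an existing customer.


INNER JOIN keeps only orders rows whose customer_id matches an id in customers. Walk through each order:
  - order 1 (Notebook): customer_id=6 -> matches Victor
  - order 2 (Keyboard): customer_id=4 -> matches Aaron
  - order 3 (Desk): customer_id=3 -> matches Dana
  - order 4 (Webcam): customer_id=NULL, no match -> dropped
  - order 5 (Stapler): customer_id=1 -> matches Iris
  - order 6 (Mouse): customer_id=5 -> matches Rosa
  - order 7 (Headphones): customer_id=4 -> matches Aaron
So 1 of 7 rows is dropped.

SQL:
SELECT a.product, b.name AS customer
FROM orders a
INNER JOIN customers b ON a.customer_id = b.id

Result:
product    | customer
-----------+---------
Notebook   | Victor  
Keyboard   | Aaron   
Desk       | Dana    
Stapler    | Iris    
Mouse      | Rosa    
Headphones | Aaron   


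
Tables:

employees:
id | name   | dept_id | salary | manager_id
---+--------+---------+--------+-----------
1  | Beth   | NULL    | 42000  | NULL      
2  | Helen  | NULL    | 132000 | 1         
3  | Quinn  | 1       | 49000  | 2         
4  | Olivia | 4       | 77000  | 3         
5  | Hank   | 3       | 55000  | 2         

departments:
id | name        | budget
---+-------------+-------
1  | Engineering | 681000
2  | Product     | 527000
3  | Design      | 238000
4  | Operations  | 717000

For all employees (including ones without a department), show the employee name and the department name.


LEFT JOIN keeps every row from employees (the left table); where dept_id has no match in departments, the department columns become NULL. Walk through each employee:
  - employee 1 (Beth): dept_id=NULL, no match -> kept with NULL
  - employee 2 (Helen): dept_id=NULL, no match -> kept with NULL
  - employee 3 (Quinn): dept_id=1 -> matches Engineering
  - employee 4 (Olivia): dept_id=4 -> matches Operations
  - employee 5 (Hank): dept_id=3 -> matches Design
All 5 rows appear; 2 have NULL department.

SQL:
SELECT a.name, b.name AS department
FROM employees a
LEFT JOIN departments b ON a.dept_id = b.id

Result:
name   | department 
-------+------------
Beth   | NULL       
Helen  | NULL       
Quinn  | Engineering
Olivia | Operations 
Hank   | Design     
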